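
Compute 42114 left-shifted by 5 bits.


0b1010010010000010 << 5 = 0b101001001000001000000 = 1347648

1347648


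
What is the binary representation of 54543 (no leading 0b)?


54543 = 1101010100001111 in binary

1101010100001111


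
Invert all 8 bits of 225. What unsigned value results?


225 ^ 255 = 30

30


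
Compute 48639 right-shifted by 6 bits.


0b1011110111111111 >> 6 = 0b1011110111 = 759

759


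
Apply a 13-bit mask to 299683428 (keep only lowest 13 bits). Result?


299683428 & 8191 = 3684

3684


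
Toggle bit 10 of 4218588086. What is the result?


4218588086 ^ (1 << 10) = 4218588086 ^ 1024 = 4218589110

4218589110


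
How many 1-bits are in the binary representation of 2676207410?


0b10011111100000111010111100110010 has 18 set bits

18


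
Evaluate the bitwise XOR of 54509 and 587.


0b1101010011101101 ^ 0b1001001011 = 0b1101011010100110 = 54950

54950


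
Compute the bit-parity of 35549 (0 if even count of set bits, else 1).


0b1000101011011101 has 9 ones => parity 1

1


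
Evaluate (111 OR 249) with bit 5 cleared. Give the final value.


Step 1: 111 | 249 = 255
Step 2: 255 & ~(1 << 5) = 223

223


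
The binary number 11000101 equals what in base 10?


11000101 in decimal = 197

197


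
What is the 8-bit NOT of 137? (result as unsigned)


~0b10001001 = 0b1110110 = 118 (8-bit unsigned)

118


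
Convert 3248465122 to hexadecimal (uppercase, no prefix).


3248465122 = C19FA4E2 hex

C19FA4E2


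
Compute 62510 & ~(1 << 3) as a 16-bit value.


62510 & ~(1 << 3) = 62502

62502


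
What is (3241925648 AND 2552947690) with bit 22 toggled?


Step 1: 3241925648 & 2552947690 = 2150285312
Step 2: 2150285312 ^ (1 << 22) = 2150285312 ^ 4194304 = 2154479616

2154479616


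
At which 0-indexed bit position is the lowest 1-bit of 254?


0b11111110. Lowest set bit at position 1

1


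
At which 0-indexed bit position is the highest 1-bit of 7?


0b111. Highest set bit at position 2

2


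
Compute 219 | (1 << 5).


219 | (1 << 5) = 219 | 32 = 251

251


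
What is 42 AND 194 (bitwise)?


0b101010 & 0b11000010 = 0b10 = 2

2


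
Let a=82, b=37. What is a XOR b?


82 ^ 37 = 119

119


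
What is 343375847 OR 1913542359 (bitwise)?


0b10100011101110111111111100111 | 0b1110010000011100101011011010111 = 0b1110110011111110111111111110111 = 1988067319

1988067319


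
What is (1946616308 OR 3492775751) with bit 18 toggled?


Step 1: 1946616308 | 3492775751 = 4096755703
Step 2: 4096755703 ^ (1 << 18) = 4096755703 ^ 262144 = 4096493559

4096493559


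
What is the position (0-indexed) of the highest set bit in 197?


0b11000101. Highest set bit at position 7

7


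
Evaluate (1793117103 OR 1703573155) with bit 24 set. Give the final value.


Step 1: 1793117103 | 1703573155 = 1877671855
Step 2: 1877671855 | (1 << 24) = 1877671855 | 16777216 = 1877671855

1877671855


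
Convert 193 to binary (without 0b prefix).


193 = 11000001 in binary

11000001


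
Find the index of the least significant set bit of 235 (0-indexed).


0b11101011. Lowest set bit at position 0

0


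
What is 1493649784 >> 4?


0b1011001000001110100100101111000 >> 4 = 0b101100100000111010010010111 = 93353111

93353111


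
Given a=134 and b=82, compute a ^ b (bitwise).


134 ^ 82 = 212

212


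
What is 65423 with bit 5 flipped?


65423 ^ (1 << 5) = 65423 ^ 32 = 65455

65455


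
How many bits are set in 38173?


0b1001010100011101 has 8 set bits

8


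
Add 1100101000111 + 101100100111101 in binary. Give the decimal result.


1100101000111 + 101100100111101 = 111001010000100 = 29316

29316


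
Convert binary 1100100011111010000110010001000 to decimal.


1100100011111010000110010001000 in decimal = 1685916808

1685916808


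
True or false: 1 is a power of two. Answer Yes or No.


0b1. Only one bit set => Yes

Yes


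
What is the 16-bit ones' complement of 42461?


42461 ^ 65535 = 23074

23074


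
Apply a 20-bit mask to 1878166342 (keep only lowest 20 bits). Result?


1878166342 & 1048575 = 166726

166726


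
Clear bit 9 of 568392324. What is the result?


568392324 & ~(1 << 9) = 568391812

568391812


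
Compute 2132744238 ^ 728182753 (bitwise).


0b1111111000111110001100000101110 ^ 0b101011011001110010111111100001 = 0b1010100011110000011011111001111 = 1417164751

1417164751


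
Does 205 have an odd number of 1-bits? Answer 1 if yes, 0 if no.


0b11001101 has 5 ones => parity 1

1


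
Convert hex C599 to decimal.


C599 hex = 50585 decimal

50585


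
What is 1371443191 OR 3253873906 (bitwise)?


0b1010001101111101000111111110111 | 0b11000001111100100010110011110010 = 0b11010001111111101010111111110111 = 3523129335

3523129335


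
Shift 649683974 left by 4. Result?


0b100110101110010110010000000110 << 4 = 0b1001101011100101100100000001100000 = 10394943584

10394943584


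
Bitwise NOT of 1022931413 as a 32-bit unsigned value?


~0b111100111110001011000111010101 = 0b11000011000001110100111000101010 = 3272035882 (32-bit unsigned)

3272035882


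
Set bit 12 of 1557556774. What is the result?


1557556774 | (1 << 12) = 1557556774 | 4096 = 1557560870

1557560870


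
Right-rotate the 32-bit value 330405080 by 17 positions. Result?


Rotate 0b10011101100011001010011011000 right by 17 (32-bit) = 0b11001010011011000000100111011000 = 3396078040

3396078040


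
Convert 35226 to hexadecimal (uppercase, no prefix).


35226 = 899A hex

899A


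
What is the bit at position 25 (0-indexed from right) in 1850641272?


0b1101110010011101000101101111000, position 25 = 1

1


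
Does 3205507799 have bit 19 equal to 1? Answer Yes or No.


0b10111111000100000010101011010111, bit 19 = 0. No

No


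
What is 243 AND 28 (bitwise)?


0b11110011 & 0b11100 = 0b10000 = 16

16


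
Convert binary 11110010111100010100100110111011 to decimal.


11110010111100010100100110111011 in decimal = 4075899323

4075899323


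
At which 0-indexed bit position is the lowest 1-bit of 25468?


0b110001101111100. Lowest set bit at position 2

2


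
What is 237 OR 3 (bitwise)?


0b11101101 | 0b11 = 0b11101111 = 239

239


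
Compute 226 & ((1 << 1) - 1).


226 & 1 = 0

0


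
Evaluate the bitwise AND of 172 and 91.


0b10101100 & 0b1011011 = 0b1000 = 8

8


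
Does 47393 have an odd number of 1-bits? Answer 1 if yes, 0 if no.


0b1011100100100001 has 7 ones => parity 1

1


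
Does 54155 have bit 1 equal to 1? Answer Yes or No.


0b1101001110001011, bit 1 = 1. Yes

Yes


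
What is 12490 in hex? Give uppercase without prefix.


12490 = 30CA hex

30CA


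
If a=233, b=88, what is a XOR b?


233 ^ 88 = 177

177


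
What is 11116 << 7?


0b10101101101100 << 7 = 0b101011011011000000000 = 1422848

1422848


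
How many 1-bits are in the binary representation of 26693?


0b110100001000101 has 6 set bits

6


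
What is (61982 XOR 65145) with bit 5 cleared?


Step 1: 61982 ^ 65145 = 3175
Step 2: 3175 & ~(1 << 5) = 3143

3143


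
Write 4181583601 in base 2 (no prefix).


4181583601 = 11111001001111011110011011110001 in binary

11111001001111011110011011110001


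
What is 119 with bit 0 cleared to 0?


119 & ~(1 << 0) = 118

118


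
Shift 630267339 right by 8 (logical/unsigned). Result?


0b100101100100010001110111001011 >> 8 = 0b1001011001000100011101 = 2461981

2461981


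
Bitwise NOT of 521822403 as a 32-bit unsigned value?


~0b11111000110100110000011000011 = 0b11100000111001011001111100111100 = 3773144892 (32-bit unsigned)

3773144892


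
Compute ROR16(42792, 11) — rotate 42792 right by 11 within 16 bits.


Rotate 0b1010011100101000 right by 11 (16-bit) = 0b1110010100010100 = 58644

58644


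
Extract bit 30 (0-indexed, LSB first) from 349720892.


0b10100110110000101000100111100, position 30 = 0

0


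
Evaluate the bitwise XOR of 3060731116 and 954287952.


0b10110110011011110000110011101100 ^ 0b111000111000010100011101010000 = 0b10001110100011100100101110111100 = 2391690172

2391690172


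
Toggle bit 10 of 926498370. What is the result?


926498370 ^ (1 << 10) = 926498370 ^ 1024 = 926497346

926497346


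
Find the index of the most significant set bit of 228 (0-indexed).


0b11100100. Highest set bit at position 7

7


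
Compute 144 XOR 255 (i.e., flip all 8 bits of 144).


144 ^ 255 = 111

111


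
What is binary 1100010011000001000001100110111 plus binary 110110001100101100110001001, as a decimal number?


1100010011000001000001100110111 + 110110001100101100110001001 = 1101001001001101101110011000000 = 1764154560

1764154560


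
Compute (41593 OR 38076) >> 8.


Step 1: 41593 | 38076 = 46845
Step 2: 46845 >> 8 = 182

182


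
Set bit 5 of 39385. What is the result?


39385 | (1 << 5) = 39385 | 32 = 39417

39417


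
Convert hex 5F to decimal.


5F hex = 95 decimal

95


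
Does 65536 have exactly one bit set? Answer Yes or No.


0b10000000000000000. Only one bit set => Yes

Yes


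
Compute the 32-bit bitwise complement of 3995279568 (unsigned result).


~0b11101110001000110010000011010000 = 0b10001110111001101111100101111 = 299687727 (32-bit unsigned)

299687727


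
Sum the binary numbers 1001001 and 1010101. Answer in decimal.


1001001 + 1010101 = 10011110 = 158

158


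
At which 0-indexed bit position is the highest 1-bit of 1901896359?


0b1110001010111001010001010100111. Highest set bit at position 30

30


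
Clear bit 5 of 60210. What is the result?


60210 & ~(1 << 5) = 60178

60178


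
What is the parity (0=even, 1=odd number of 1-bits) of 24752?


0b110000010110000 has 5 ones => parity 1

1


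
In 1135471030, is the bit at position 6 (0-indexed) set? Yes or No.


0b1000011101011011110100110110110, bit 6 = 0. No

No


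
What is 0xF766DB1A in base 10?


F766DB1A hex = 4150713114 decimal

4150713114


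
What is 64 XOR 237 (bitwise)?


0b1000000 ^ 0b11101101 = 0b10101101 = 173

173


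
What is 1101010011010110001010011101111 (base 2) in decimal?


1101010011010110001010011101111 in decimal = 1785402607

1785402607


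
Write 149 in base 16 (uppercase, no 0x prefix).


149 = 95 hex

95


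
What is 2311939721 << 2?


0b10001001110011010110011010001001 << 2 = 0b1000100111001101011001101000100100 = 9247758884

9247758884


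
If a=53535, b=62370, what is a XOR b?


53535 ^ 62370 = 8893

8893


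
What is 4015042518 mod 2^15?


4015042518 & 32767 = 12246

12246


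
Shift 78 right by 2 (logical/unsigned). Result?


0b1001110 >> 2 = 0b10011 = 19

19


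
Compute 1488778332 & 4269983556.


0b1011000101111001111010001011100 & 0b11111110100000101100011101000100 = 0b1011000100000001100010001000100 = 1484833860

1484833860


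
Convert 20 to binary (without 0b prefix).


20 = 10100 in binary

10100


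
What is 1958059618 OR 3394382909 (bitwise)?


0b1110100101101011001111001100010 | 0b11001010010100100010110000111101 = 0b11111110111101111011111001111111 = 4277649023

4277649023


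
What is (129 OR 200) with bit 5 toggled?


Step 1: 129 | 200 = 201
Step 2: 201 ^ (1 << 5) = 201 ^ 32 = 233

233


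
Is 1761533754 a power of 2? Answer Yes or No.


0b1101000111111101101111100111010. Multiple bits set => No

No


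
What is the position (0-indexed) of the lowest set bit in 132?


0b10000100. Lowest set bit at position 2

2


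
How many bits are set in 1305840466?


0b1001101110101011000101101010010 has 16 set bits

16


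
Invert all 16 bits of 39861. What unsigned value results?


39861 ^ 65535 = 25674

25674


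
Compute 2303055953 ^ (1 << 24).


2303055953 ^ (1 << 24) = 2303055953 ^ 16777216 = 2286278737

2286278737


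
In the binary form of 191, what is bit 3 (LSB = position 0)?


0b10111111, position 3 = 1

1


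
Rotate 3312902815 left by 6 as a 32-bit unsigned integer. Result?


Rotate 0b11000101011101101110001010011111 left by 6 (32-bit) = 0b1011101101110001010011111110001 = 1572382705

1572382705


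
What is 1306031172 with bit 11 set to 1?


1306031172 | (1 << 11) = 1306031172 | 2048 = 1306033220

1306033220


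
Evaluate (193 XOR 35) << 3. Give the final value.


Step 1: 193 ^ 35 = 226
Step 2: 226 << 3 = 1808

1808


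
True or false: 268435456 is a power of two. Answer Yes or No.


0b10000000000000000000000000000. Only one bit set => Yes

Yes


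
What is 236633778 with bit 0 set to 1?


236633778 | (1 << 0) = 236633778 | 1 = 236633779

236633779


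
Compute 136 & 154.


0b10001000 & 0b10011010 = 0b10001000 = 136

136


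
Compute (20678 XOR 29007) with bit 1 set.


Step 1: 20678 ^ 29007 = 8585
Step 2: 8585 | (1 << 1) = 8585 | 2 = 8587

8587


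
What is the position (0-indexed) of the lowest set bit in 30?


0b11110. Lowest set bit at position 1

1


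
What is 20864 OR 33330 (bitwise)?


0b101000110000000 | 0b1000001000110010 = 0b1101001110110010 = 54194

54194


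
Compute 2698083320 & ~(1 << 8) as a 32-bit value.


2698083320 & ~(1 << 8) = 2698083064

2698083064


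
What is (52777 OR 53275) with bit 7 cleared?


Step 1: 52777 | 53275 = 56891
Step 2: 56891 & ~(1 << 7) = 56891

56891


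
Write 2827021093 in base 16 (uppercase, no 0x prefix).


2827021093 = A880EB25 hex

A880EB25


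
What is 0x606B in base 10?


606B hex = 24683 decimal

24683


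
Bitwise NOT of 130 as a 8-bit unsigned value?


~0b10000010 = 0b1111101 = 125 (8-bit unsigned)

125


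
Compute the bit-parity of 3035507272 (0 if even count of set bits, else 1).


0b10110100111011100010101001001000 has 15 ones => parity 1

1


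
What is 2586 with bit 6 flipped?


2586 ^ (1 << 6) = 2586 ^ 64 = 2650

2650


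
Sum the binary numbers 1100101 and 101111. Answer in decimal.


1100101 + 101111 = 10010100 = 148

148


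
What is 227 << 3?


0b11100011 << 3 = 0b11100011000 = 1816

1816


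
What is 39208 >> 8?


0b1001100100101000 >> 8 = 0b10011001 = 153

153


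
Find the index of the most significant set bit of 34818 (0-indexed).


0b1000100000000010. Highest set bit at position 15

15


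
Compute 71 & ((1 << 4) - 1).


71 & 15 = 7

7


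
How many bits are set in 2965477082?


0b10110000110000011001011011011010 has 15 set bits

15


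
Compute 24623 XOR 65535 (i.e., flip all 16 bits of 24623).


24623 ^ 65535 = 40912

40912


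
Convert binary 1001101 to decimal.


1001101 in decimal = 77

77


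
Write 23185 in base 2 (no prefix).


23185 = 101101010010001 in binary

101101010010001


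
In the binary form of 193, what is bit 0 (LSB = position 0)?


0b11000001, position 0 = 1

1


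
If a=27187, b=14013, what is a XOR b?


27187 ^ 14013 = 23694

23694


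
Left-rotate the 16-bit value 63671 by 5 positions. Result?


Rotate 0b1111100010110111 left by 5 (16-bit) = 0b1011011111111 = 5887

5887


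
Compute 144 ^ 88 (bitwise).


0b10010000 ^ 0b1011000 = 0b11001000 = 200

200


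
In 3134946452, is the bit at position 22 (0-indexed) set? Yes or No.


0b10111010110110110111110010010100, bit 22 = 1. Yes

Yes


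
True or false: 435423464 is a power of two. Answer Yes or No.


0b11001111101000000100011101000. Multiple bits set => No

No


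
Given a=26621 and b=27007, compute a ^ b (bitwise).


26621 ^ 27007 = 3714

3714


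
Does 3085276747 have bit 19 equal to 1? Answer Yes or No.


0b10110111111001011001011001001011, bit 19 = 0. No

No


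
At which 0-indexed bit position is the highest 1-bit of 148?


0b10010100. Highest set bit at position 7

7


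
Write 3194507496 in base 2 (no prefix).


3194507496 = 10111110011010000101000011101000 in binary

10111110011010000101000011101000


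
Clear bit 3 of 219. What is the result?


219 & ~(1 << 3) = 211

211


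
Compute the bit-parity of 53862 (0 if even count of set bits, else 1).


0b1101001001100110 has 8 ones => parity 0

0


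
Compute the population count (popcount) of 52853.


0b1100111001110101 has 10 set bits

10


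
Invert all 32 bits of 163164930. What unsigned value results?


163164930 ^ 4294967295 = 4131802365

4131802365


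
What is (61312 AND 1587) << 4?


Step 1: 61312 & 1587 = 1536
Step 2: 1536 << 4 = 24576

24576


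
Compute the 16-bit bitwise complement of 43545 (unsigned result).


~0b1010101000011001 = 0b101010111100110 = 21990 (16-bit unsigned)

21990


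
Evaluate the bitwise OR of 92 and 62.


0b1011100 | 0b111110 = 0b1111110 = 126

126


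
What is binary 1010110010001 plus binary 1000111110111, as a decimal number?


1010110010001 + 1000111110111 = 10011110001000 = 10120

10120


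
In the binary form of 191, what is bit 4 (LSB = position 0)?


0b10111111, position 4 = 1

1


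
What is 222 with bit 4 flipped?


222 ^ (1 << 4) = 222 ^ 16 = 206

206


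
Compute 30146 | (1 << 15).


30146 | (1 << 15) = 30146 | 32768 = 62914

62914


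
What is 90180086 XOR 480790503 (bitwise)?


0b101011000000000100111110110 ^ 0b11100101010000100011111100111 = 0b11001110010000100111000010001 = 432557585

432557585


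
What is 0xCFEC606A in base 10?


CFEC606A hex = 3488374890 decimal

3488374890


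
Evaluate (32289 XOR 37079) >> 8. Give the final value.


Step 1: 32289 ^ 37079 = 61174
Step 2: 61174 >> 8 = 238

238


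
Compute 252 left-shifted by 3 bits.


0b11111100 << 3 = 0b11111100000 = 2016

2016


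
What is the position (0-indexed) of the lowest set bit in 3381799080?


0b11001001100100100010100010101000. Lowest set bit at position 3

3


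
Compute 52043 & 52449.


0b1100101101001011 & 0b1100110011100001 = 0b1100100001000001 = 51265

51265


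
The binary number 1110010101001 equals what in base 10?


1110010101001 in decimal = 7337

7337


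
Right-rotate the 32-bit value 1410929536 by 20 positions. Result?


Rotate 0b1010100000110010001001110000000 right by 20 (32-bit) = 0b10010001001110000000010101000001 = 2436367681

2436367681


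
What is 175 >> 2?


0b10101111 >> 2 = 0b101011 = 43

43


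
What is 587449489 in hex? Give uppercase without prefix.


587449489 = 2303C491 hex

2303C491


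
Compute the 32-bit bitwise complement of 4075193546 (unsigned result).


~0b11110010111001101000010011001010 = 0b1101000110010111101100110101 = 219773749 (32-bit unsigned)

219773749


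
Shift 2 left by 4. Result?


0b10 << 4 = 0b100000 = 32

32


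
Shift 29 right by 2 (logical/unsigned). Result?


0b11101 >> 2 = 0b111 = 7

7


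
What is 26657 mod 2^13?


26657 & 8191 = 2081

2081


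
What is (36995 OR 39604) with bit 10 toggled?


Step 1: 36995 | 39604 = 39607
Step 2: 39607 ^ (1 << 10) = 39607 ^ 1024 = 40631

40631


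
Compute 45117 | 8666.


0b1011000000111101 | 0b10000111011010 = 0b1011000111111111 = 45567

45567


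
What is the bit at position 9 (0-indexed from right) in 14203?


0b11011101111011, position 9 = 1

1


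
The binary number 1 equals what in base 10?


1 in decimal = 1

1


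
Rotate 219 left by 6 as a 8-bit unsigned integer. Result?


Rotate 0b11011011 left by 6 (8-bit) = 0b11110110 = 246

246


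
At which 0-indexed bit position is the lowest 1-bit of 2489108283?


0b10010100010111001100011100111011. Lowest set bit at position 0

0


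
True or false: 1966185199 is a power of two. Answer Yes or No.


0b1110101001100011001101011101111. Multiple bits set => No

No


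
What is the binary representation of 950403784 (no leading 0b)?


950403784 = 111000101001100000001011001000 in binary

111000101001100000001011001000


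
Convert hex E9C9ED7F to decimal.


E9C9ED7F hex = 3922324863 decimal

3922324863


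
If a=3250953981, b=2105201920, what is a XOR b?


3250953981 ^ 2105201920 = 3166653437

3166653437


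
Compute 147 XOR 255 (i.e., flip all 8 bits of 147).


147 ^ 255 = 108

108


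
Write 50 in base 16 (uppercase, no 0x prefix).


50 = 32 hex

32


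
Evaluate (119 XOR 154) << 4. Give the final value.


Step 1: 119 ^ 154 = 237
Step 2: 237 << 4 = 3792

3792


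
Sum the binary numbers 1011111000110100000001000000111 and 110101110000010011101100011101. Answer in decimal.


1011111000110100000001000000111 + 110101110000010011101100011101 = 10010100110110110011110100100100 = 2497396004

2497396004


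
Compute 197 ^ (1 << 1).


197 ^ (1 << 1) = 197 ^ 2 = 199

199


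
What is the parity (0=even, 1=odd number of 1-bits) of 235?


0b11101011 has 6 ones => parity 0

0


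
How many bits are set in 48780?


0b1011111010001100 has 9 set bits

9


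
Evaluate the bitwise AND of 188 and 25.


0b10111100 & 0b11001 = 0b11000 = 24

24


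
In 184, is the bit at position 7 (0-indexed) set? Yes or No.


0b10111000, bit 7 = 1. Yes

Yes


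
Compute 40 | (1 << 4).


40 | (1 << 4) = 40 | 16 = 56

56


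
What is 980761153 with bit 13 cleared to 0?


980761153 & ~(1 << 13) = 980752961

980752961


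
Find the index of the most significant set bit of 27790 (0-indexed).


0b110110010001110. Highest set bit at position 14

14


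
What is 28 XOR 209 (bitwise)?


0b11100 ^ 0b11010001 = 0b11001101 = 205

205


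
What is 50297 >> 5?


0b1100010001111001 >> 5 = 0b11000100011 = 1571

1571


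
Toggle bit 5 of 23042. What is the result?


23042 ^ (1 << 5) = 23042 ^ 32 = 23074

23074


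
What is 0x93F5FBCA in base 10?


93F5FBCA hex = 2482371530 decimal

2482371530


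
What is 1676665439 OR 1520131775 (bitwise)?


0b1100011111011111110001001011111 | 0b1011010100110110101111010111111 = 0b1111011111111111111111011111111 = 2080374527

2080374527


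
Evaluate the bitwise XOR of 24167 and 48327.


0b101111001100111 ^ 0b1011110011000111 = 0b1110001010100000 = 58016

58016


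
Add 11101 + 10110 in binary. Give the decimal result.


11101 + 10110 = 110011 = 51

51


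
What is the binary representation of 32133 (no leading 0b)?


32133 = 111110110000101 in binary

111110110000101


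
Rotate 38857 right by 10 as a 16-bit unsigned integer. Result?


Rotate 0b1001011111001001 right by 10 (16-bit) = 0b1111001001100101 = 62053

62053


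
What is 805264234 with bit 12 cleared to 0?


805264234 & ~(1 << 12) = 805260138

805260138


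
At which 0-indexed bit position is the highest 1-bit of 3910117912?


0b11101001000011111010101000011000. Highest set bit at position 31

31


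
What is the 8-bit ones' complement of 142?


142 ^ 255 = 113

113


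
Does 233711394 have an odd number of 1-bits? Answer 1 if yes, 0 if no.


0b1101111011100010011100100010 has 15 ones => parity 1

1


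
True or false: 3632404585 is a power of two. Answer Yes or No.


0b11011000100000100001100001101001. Multiple bits set => No

No


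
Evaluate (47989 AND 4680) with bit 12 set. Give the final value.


Step 1: 47989 & 4680 = 4672
Step 2: 4672 | (1 << 12) = 4672 | 4096 = 4672

4672


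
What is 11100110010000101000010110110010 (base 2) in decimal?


11100110010000101000010110110010 in decimal = 3863119282

3863119282


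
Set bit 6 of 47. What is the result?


47 | (1 << 6) = 47 | 64 = 111

111


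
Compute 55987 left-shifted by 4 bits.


0b1101101010110011 << 4 = 0b11011010101100110000 = 895792

895792


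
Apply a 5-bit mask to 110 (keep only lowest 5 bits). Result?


110 & 31 = 14

14


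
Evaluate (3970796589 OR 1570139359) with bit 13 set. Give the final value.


Step 1: 3970796589 | 1570139359 = 4257213695
Step 2: 4257213695 | (1 << 13) = 4257213695 | 8192 = 4257213695

4257213695


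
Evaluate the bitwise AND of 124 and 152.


0b1111100 & 0b10011000 = 0b11000 = 24

24


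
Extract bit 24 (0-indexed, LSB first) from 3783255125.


0b11100001011111111110010001010101, position 24 = 1

1


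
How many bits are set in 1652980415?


0b1100010100001100111101010111111 has 18 set bits

18


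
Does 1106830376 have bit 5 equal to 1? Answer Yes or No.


0b1000001111110001110010000101000, bit 5 = 1. Yes

Yes


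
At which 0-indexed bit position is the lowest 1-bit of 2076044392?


0b1111011101111011110110001101000. Lowest set bit at position 3

3


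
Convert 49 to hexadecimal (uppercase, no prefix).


49 = 31 hex

31


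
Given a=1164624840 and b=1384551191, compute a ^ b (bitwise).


1164624840 ^ 1384551191 = 401363167

401363167


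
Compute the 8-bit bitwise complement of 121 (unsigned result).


~0b1111001 = 0b10000110 = 134 (8-bit unsigned)

134


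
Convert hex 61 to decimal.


61 hex = 97 decimal

97


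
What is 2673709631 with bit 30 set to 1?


2673709631 | (1 << 30) = 2673709631 | 1073741824 = 3747451455

3747451455


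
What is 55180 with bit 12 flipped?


55180 ^ (1 << 12) = 55180 ^ 4096 = 51084

51084


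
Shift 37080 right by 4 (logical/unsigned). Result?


0b1001000011011000 >> 4 = 0b100100001101 = 2317

2317


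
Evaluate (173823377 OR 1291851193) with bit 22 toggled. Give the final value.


Step 1: 173823377 | 1291851193 = 1331451321
Step 2: 1331451321 ^ (1 << 22) = 1331451321 ^ 4194304 = 1327257017

1327257017


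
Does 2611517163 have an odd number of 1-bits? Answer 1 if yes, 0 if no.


0b10011011101010001001011011101011 has 18 ones => parity 0

0


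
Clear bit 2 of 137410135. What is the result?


137410135 & ~(1 << 2) = 137410131

137410131


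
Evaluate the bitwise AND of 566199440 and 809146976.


0b100001101111111000010010010000 & 0b110000001110101001101001100000 = 0b100000001110101000000000000000 = 540704768

540704768


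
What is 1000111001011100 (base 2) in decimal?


1000111001011100 in decimal = 36444

36444


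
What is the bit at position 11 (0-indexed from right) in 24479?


0b101111110011111, position 11 = 1

1


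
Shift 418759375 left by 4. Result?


0b11000111101011100001011001111 << 4 = 0b110001111010111000010110011110000 = 6700150000

6700150000


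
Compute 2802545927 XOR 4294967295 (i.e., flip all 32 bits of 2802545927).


2802545927 ^ 4294967295 = 1492421368

1492421368


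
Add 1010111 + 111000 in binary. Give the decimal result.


1010111 + 111000 = 10001111 = 143

143


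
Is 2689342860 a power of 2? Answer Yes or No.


0b10100000010011000001110110001100. Multiple bits set => No

No


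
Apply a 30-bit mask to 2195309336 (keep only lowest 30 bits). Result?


2195309336 & 1073741823 = 47825688

47825688


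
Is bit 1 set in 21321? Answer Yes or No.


0b101001101001001, bit 1 = 0. No

No


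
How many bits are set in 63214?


0b1111011011101110 has 12 set bits

12


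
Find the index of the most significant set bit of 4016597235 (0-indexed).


0b11101111011010000110100011110011. Highest set bit at position 31

31


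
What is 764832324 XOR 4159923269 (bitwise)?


0b101101100101100110101001000100 ^ 0b11110111111100110110010001000101 = 0b11011010011001010000111000000001 = 3664055809

3664055809


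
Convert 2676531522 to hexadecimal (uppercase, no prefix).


2676531522 = 9F88A142 hex

9F88A142


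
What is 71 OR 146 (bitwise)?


0b1000111 | 0b10010010 = 0b11010111 = 215

215


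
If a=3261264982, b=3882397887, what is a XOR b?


3261264982 ^ 3882397887 = 621429993

621429993


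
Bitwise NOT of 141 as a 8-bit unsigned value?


~0b10001101 = 0b1110010 = 114 (8-bit unsigned)

114


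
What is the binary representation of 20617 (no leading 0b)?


20617 = 101000010001001 in binary

101000010001001


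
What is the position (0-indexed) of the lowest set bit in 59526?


0b1110100010000110. Lowest set bit at position 1

1


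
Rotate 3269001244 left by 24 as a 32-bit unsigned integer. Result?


Rotate 0b11000010110110010000000000011100 left by 24 (32-bit) = 0b11100110000101101100100000000 = 482531584

482531584


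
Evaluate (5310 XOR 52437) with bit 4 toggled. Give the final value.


Step 1: 5310 ^ 52437 = 55403
Step 2: 55403 ^ (1 << 4) = 55403 ^ 16 = 55419

55419


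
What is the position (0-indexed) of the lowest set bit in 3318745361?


0b11000101110100000000100100010001. Lowest set bit at position 0

0


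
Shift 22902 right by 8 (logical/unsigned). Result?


0b101100101110110 >> 8 = 0b1011001 = 89

89


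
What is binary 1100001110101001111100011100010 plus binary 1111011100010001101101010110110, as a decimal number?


1100001110101001111100011100010 + 1111011100010001101101010110110 = 11011101010111011101001110011000 = 3713913752

3713913752


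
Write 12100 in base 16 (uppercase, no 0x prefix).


12100 = 2F44 hex

2F44


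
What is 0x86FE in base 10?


86FE hex = 34558 decimal

34558


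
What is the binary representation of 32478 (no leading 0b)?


32478 = 111111011011110 in binary

111111011011110


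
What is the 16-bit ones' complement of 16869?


16869 ^ 65535 = 48666

48666


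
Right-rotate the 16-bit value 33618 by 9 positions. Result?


Rotate 0b1000001101010010 right by 9 (16-bit) = 0b1010100101000001 = 43329

43329


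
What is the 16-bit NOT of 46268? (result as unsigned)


~0b1011010010111100 = 0b100101101000011 = 19267 (16-bit unsigned)

19267


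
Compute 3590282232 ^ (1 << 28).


3590282232 ^ (1 << 28) = 3590282232 ^ 268435456 = 3321846776

3321846776


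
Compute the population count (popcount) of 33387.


0b1000001001101011 has 7 set bits

7


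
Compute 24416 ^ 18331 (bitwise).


0b101111101100000 ^ 0b100011110011011 = 0b1100011111011 = 6395

6395


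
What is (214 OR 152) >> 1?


Step 1: 214 | 152 = 222
Step 2: 222 >> 1 = 111

111


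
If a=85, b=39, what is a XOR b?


85 ^ 39 = 114

114


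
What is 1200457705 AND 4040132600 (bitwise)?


0b1000111100011011000011111101001 & 0b11110000110011111000011111111000 = 0b1000000100011011000011111101000 = 1083017192

1083017192


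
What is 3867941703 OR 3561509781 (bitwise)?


0b11100110100011000001101101000111 | 0b11010100010010000101001110010101 = 0b11110110110011000101101111010111 = 4140587991

4140587991


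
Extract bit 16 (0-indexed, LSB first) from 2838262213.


0b10101001001011000111000111000101, position 16 = 0

0


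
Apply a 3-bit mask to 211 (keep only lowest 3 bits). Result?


211 & 7 = 3

3


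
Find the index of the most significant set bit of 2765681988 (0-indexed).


0b10100100110110001111010101000100. Highest set bit at position 31

31


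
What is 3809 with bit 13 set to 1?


3809 | (1 << 13) = 3809 | 8192 = 12001

12001


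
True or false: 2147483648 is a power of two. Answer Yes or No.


0b10000000000000000000000000000000. Only one bit set => Yes

Yes


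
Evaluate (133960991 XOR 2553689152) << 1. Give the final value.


Step 1: 133960991 ^ 2553689152 = 2680824159
Step 2: 2680824159 << 1 = 5361648318

5361648318


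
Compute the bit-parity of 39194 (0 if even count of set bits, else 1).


0b1001100100011010 has 7 ones => parity 1

1


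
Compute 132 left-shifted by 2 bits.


0b10000100 << 2 = 0b1000010000 = 528

528


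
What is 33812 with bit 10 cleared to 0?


33812 & ~(1 << 10) = 32788

32788


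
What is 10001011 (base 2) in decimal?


10001011 in decimal = 139

139


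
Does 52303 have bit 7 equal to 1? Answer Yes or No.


0b1100110001001111, bit 7 = 0. No

No


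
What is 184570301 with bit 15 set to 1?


184570301 | (1 << 15) = 184570301 | 32768 = 184603069

184603069


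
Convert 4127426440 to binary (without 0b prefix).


4127426440 = 11110110000000111000011110001000 in binary

11110110000000111000011110001000


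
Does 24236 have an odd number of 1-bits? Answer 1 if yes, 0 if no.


0b101111010101100 has 9 ones => parity 1

1


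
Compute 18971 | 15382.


0b100101000011011 | 0b11110000010110 = 0b111111000011111 = 32287

32287


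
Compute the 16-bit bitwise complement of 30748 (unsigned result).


~0b111100000011100 = 0b1000011111100011 = 34787 (16-bit unsigned)

34787


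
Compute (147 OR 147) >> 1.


Step 1: 147 | 147 = 147
Step 2: 147 >> 1 = 73

73


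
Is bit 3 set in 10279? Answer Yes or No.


0b10100000100111, bit 3 = 0. No

No


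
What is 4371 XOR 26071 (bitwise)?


0b1000100010011 ^ 0b110010111010111 = 0b111010011000100 = 29892

29892


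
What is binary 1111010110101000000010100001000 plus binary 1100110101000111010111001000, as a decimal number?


1111010110101000000010100001000 + 1100110101000111010111001000 = 10000111101010000111101011010000 = 2275965648

2275965648


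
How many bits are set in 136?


0b10001000 has 2 set bits

2


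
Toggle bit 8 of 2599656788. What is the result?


2599656788 ^ (1 << 8) = 2599656788 ^ 256 = 2599656532

2599656532


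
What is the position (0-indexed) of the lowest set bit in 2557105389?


0b10011000011010100101010011101101. Lowest set bit at position 0

0


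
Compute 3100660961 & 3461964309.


0b10111000110100000101010011100001 & 0b11001110010110010110001000010101 = 0b10001000010100000100000000000001 = 2286960641

2286960641


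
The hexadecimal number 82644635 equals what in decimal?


82644635 hex = 2187609653 decimal

2187609653


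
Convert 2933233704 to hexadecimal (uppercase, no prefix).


2933233704 = AED59828 hex

AED59828


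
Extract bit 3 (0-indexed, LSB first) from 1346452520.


0b1010000010000010011110000101000, position 3 = 1

1


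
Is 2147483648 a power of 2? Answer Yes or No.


0b10000000000000000000000000000000. Only one bit set => Yes

Yes


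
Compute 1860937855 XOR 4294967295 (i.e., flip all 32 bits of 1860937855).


1860937855 ^ 4294967295 = 2434029440

2434029440


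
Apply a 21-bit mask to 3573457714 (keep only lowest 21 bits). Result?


3573457714 & 2097151 = 2007858

2007858


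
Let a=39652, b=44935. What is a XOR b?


39652 ^ 44935 = 13667

13667


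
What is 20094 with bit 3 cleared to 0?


20094 & ~(1 << 3) = 20086

20086


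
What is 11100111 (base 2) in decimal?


11100111 in decimal = 231

231


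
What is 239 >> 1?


0b11101111 >> 1 = 0b1110111 = 119

119


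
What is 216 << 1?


0b11011000 << 1 = 0b110110000 = 432

432


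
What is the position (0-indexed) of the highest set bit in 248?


0b11111000. Highest set bit at position 7

7


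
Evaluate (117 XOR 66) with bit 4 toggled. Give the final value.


Step 1: 117 ^ 66 = 55
Step 2: 55 ^ (1 << 4) = 55 ^ 16 = 39

39


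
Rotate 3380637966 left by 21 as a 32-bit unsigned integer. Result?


Rotate 0b11001001100000000111000100001110 left by 21 (32-bit) = 0b100001110110010011000000001110 = 567881742

567881742


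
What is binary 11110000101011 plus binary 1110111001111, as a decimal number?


11110000101011 + 1110111001111 = 101100111111010 = 23034

23034


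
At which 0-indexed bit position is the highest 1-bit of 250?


0b11111010. Highest set bit at position 7

7


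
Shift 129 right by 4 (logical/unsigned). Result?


0b10000001 >> 4 = 0b1000 = 8

8


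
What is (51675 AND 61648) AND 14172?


Step 1: 51675 & 61648 = 49360
Step 2: 49360 & 14172 = 80

80


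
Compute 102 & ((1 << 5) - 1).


102 & 31 = 6

6


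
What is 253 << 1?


0b11111101 << 1 = 0b111111010 = 506

506


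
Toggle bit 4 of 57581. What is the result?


57581 ^ (1 << 4) = 57581 ^ 16 = 57597

57597


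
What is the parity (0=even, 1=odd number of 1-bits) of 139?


0b10001011 has 4 ones => parity 0

0


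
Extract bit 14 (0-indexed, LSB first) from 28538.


0b110111101111010, position 14 = 1

1


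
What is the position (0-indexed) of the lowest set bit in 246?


0b11110110. Lowest set bit at position 1

1


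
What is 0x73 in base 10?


73 hex = 115 decimal

115


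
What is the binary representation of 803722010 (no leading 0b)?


803722010 = 101111111001111101001100011010 in binary

101111111001111101001100011010


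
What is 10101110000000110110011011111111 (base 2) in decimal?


10101110000000110110011011111111 in decimal = 2919458559

2919458559


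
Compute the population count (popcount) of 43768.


0b1010101011111000 has 9 set bits

9


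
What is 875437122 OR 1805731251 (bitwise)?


0b110100001011100001110001000010 | 0b1101011101000010100010110110011 = 0b1111111101011110101110111110011 = 2142199283

2142199283


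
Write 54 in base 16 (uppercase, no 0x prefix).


54 = 36 hex

36


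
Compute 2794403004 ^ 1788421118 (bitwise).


0b10100110100011110011010010111100 ^ 0b1101010100110010010001111111110 = 0b11001100000101100001011101000010 = 3423999810

3423999810


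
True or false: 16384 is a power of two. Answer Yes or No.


0b100000000000000. Only one bit set => Yes

Yes


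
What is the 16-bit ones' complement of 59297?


59297 ^ 65535 = 6238

6238


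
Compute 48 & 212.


0b110000 & 0b11010100 = 0b10000 = 16

16


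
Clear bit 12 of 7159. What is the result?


7159 & ~(1 << 12) = 3063

3063


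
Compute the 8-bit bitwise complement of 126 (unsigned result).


~0b1111110 = 0b10000001 = 129 (8-bit unsigned)

129


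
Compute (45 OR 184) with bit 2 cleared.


Step 1: 45 | 184 = 189
Step 2: 189 & ~(1 << 2) = 185

185


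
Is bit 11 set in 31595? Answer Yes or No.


0b111101101101011, bit 11 = 1. Yes

Yes


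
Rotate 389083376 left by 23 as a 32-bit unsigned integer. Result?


Rotate 0b10111001100001111000011110000 left by 23 (32-bit) = 0b1111000000010111001100001111000 = 2014025848

2014025848


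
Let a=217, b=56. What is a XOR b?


217 ^ 56 = 225

225


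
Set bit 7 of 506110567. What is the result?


506110567 | (1 << 7) = 506110567 | 128 = 506110695

506110695


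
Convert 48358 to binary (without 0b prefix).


48358 = 1011110011100110 in binary

1011110011100110


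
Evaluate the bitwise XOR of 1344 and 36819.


0b10101000000 ^ 0b1000111111010011 = 0b1000101010010011 = 35475

35475


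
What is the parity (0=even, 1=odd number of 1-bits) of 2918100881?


0b10101101111011101010111110010001 has 20 ones => parity 0

0


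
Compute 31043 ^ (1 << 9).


31043 ^ (1 << 9) = 31043 ^ 512 = 31555

31555


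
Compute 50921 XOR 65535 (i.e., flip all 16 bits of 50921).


50921 ^ 65535 = 14614

14614


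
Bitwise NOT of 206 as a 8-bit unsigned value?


~0b11001110 = 0b110001 = 49 (8-bit unsigned)

49


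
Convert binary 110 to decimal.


110 in decimal = 6

6


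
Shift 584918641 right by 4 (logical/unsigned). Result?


0b100010110111010010011001110001 >> 4 = 0b10001011011101001001100111 = 36557415

36557415
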